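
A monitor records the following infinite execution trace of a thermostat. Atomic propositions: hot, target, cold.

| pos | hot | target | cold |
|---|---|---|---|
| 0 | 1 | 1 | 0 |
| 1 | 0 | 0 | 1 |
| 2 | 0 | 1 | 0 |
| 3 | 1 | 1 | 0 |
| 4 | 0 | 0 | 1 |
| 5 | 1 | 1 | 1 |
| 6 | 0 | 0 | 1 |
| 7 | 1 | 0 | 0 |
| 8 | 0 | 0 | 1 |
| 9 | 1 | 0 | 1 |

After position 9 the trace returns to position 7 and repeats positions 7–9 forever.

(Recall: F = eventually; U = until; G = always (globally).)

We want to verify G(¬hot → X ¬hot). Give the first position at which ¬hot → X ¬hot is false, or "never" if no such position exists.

Check ¬hot → X ¬hot at each position in order: 0 ✓, 1 ✓.
At position 2 the labels are {target} and the next position 3 has {hot, target}, so ¬hot → X ¬hot is false there. This is the first violation.

2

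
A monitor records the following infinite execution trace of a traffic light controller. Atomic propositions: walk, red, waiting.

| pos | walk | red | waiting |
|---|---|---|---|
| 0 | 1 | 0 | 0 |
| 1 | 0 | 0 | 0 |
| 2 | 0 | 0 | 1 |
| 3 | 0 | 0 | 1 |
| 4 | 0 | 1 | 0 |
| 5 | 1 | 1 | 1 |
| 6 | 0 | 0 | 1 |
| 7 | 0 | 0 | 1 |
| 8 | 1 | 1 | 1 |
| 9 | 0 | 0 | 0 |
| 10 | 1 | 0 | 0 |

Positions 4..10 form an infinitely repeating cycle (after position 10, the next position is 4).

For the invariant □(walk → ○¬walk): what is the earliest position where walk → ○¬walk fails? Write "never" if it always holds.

walk → ○¬walk holds at every position 0..10, and those are all the positions the trace ever visits, so the invariant □(walk → ○¬walk) is never violated.

never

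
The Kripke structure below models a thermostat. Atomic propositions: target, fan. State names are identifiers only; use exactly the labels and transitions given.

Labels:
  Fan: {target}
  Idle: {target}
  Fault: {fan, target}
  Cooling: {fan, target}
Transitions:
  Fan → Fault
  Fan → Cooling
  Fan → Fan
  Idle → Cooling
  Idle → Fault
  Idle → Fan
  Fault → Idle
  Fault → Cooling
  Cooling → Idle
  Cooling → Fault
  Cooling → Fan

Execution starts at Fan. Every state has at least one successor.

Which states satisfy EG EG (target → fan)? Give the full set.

States satisfying EG (target → fan): {Fault, Cooling}.
States satisfying EG EG (target → fan): {Fault, Cooling}.

{Fault, Cooling}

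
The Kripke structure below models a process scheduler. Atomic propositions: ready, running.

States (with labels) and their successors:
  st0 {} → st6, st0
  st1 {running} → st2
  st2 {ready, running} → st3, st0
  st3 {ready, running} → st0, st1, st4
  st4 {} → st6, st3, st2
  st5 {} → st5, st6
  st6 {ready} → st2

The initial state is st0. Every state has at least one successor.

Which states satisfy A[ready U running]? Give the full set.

States satisfying ready: {st2, st3, st6}.
States satisfying running: {st1, st2, st3}.
States satisfying A[ready U running]: {st1, st2, st3, st6}.

{st1, st2, st3, st6}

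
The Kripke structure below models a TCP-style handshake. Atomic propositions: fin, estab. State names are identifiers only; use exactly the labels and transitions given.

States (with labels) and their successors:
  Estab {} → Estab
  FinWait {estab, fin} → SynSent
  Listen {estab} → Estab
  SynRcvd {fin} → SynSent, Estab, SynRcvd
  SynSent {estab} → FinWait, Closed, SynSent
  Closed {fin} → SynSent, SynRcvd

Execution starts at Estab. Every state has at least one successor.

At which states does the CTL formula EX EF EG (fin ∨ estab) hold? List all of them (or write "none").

{FinWait, SynRcvd, SynSent, Closed}

States satisfying EF EG (fin ∨ estab): {FinWait, SynRcvd, SynSent, Closed}.
States satisfying EX EF EG (fin ∨ estab): {FinWait, SynRcvd, SynSent, Closed}.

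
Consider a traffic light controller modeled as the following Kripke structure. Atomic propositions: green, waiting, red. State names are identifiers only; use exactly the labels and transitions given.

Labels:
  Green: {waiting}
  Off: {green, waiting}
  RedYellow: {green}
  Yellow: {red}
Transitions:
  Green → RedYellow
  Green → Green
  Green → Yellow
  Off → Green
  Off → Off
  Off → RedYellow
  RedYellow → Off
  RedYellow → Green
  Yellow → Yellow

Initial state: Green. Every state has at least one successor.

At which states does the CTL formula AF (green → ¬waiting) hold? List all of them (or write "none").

States satisfying green → ¬waiting: {Green, RedYellow, Yellow}.
States satisfying AF (green → ¬waiting): {Green, RedYellow, Yellow}.

{Green, RedYellow, Yellow}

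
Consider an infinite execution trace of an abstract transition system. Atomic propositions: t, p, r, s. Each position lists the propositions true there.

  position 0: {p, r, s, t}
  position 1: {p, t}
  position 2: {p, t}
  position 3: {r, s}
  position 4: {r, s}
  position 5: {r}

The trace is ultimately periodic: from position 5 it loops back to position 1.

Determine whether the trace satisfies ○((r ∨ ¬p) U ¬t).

The position after 0 is 1; (r ∨ ¬p) U ¬t is false there.

Does not hold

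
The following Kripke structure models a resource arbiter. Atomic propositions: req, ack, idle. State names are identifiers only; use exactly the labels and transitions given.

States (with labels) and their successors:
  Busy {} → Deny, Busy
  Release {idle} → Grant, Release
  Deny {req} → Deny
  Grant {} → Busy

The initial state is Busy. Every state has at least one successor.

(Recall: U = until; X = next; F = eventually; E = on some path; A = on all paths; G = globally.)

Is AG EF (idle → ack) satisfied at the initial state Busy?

States satisfying EF (idle → ack): {Busy, Release, Deny, Grant}.
States satisfying AG EF (idle → ack): {Busy, Release, Deny, Grant}.
Every state reachable from Busy satisfies EF (idle → ack).
Busy ∈ Sat(AG EF (idle → ack)).

Holds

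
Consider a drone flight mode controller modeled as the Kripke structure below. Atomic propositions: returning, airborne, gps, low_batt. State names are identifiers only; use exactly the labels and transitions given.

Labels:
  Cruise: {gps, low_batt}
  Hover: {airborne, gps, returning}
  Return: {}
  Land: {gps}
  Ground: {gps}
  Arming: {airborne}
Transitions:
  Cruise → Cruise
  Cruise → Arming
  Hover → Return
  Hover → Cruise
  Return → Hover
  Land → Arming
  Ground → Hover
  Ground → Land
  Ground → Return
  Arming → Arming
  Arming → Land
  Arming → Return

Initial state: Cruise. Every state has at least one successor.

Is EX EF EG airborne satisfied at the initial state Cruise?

Holds

States satisfying EF EG airborne: {Cruise, Hover, Return, Land, Ground, Arming}.
States satisfying EX EF EG airborne: {Cruise, Hover, Return, Land, Ground, Arming}.
Cruise ∈ Sat(EX EF EG airborne).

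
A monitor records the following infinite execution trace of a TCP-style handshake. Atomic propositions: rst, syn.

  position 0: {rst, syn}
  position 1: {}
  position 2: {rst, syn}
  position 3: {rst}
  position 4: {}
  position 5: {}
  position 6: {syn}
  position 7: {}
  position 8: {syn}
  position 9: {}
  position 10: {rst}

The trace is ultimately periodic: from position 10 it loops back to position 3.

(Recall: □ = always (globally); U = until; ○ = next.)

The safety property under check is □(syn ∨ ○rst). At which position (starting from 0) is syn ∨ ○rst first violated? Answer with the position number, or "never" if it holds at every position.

Check syn ∨ ○rst at each position in order: 0 ✓, 1 ✓, 2 ✓.
At position 3 the labels are {rst} and the next position 4 has {}, so syn ∨ ○rst is false there. This is the first violation.

3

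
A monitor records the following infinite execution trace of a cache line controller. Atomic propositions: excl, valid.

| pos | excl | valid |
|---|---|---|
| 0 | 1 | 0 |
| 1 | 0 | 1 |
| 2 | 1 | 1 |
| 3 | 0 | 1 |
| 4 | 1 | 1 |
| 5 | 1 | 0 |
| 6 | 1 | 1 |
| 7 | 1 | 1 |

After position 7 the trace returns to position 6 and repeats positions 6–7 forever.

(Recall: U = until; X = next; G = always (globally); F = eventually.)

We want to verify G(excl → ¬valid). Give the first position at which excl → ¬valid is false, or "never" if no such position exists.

2

Check excl → ¬valid at each position in order: 0 ✓, 1 ✓.
At position 2 the labels are {excl, valid}, so excl → ¬valid is false there. This is the first violation.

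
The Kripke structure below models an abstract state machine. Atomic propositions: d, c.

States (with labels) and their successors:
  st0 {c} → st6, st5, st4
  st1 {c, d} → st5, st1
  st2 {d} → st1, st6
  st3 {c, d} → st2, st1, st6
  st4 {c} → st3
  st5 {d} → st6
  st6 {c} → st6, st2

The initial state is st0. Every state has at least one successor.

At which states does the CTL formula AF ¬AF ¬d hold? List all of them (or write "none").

States satisfying ¬AF ¬d: {st1, st2, st3}.
States satisfying AF ¬AF ¬d: {st1, st2, st3, st4}.

{st1, st2, st3, st4}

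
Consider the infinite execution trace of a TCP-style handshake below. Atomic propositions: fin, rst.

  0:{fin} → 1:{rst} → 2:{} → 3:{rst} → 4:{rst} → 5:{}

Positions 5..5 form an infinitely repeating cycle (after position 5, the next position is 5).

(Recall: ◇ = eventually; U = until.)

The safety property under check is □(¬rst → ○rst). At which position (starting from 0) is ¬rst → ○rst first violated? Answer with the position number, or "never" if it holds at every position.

Check ¬rst → ○rst at each position in order: 0 ✓, 1 ✓, 2 ✓, 3 ✓, 4 ✓.
At position 5 the labels are {} and the next position 5 has {}, so ¬rst → ○rst is false there. This is the first violation.

5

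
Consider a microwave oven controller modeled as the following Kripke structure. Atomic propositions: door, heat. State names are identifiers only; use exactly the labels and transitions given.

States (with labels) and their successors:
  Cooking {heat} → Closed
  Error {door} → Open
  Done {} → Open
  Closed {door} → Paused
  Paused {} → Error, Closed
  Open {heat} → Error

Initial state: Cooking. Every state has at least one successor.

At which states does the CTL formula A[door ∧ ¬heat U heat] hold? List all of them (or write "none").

States satisfying door ∧ ¬heat: {Error, Closed}.
States satisfying heat: {Cooking, Open}.
States satisfying A[door ∧ ¬heat U heat]: {Cooking, Error, Open}.

{Cooking, Error, Open}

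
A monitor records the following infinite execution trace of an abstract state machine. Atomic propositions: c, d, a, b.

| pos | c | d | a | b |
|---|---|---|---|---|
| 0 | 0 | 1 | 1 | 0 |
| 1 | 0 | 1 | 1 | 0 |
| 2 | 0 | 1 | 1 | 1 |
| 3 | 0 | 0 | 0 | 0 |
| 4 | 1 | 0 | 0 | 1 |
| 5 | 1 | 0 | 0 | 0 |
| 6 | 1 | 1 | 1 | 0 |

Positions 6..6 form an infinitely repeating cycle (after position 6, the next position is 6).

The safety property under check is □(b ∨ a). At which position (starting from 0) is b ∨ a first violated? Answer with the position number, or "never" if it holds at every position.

Check b ∨ a at each position in order: 0 ✓, 1 ✓, 2 ✓.
At position 3 the labels are {}, so b ∨ a is false there. This is the first violation.

3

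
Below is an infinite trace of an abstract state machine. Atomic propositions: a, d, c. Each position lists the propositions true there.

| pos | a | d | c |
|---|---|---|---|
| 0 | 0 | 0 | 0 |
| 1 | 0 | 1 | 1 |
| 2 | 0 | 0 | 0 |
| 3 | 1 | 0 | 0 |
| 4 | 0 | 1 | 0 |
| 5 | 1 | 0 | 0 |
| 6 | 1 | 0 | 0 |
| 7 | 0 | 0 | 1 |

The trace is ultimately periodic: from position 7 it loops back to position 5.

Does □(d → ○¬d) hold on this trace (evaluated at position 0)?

Holds

d → ○¬d holds at every position 0..7, and those are all positions ever visited, so □(d → ○¬d) holds.
Positions where d holds: 1, 4.
Check ○¬d at each: 1→ok, 4→ok.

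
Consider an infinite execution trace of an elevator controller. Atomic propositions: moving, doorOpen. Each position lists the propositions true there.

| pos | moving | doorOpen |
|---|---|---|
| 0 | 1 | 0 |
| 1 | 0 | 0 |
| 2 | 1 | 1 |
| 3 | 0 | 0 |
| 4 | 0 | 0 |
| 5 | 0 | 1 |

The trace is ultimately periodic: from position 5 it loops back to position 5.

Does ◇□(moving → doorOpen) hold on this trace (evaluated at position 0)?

□(moving → doorOpen) holds at position 1, which is reachable from 0, so ◇□(moving → doorOpen) holds.

Holds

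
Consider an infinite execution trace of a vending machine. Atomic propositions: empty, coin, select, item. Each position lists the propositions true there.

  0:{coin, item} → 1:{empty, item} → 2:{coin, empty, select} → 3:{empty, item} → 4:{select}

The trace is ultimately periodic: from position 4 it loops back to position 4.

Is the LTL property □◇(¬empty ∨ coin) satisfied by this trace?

◇(¬empty ∨ coin) holds at every position 0..4, and those are all positions ever visited, so □◇(¬empty ∨ coin) holds.

Satisfied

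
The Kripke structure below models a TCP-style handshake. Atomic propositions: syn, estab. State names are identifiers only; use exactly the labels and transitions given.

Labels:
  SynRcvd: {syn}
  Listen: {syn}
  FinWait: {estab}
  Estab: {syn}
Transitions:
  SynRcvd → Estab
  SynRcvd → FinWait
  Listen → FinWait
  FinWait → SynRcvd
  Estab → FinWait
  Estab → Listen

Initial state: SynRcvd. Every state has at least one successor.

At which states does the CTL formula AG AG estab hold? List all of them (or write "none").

none

States satisfying AG estab: ∅.
States satisfying AG AG estab: ∅.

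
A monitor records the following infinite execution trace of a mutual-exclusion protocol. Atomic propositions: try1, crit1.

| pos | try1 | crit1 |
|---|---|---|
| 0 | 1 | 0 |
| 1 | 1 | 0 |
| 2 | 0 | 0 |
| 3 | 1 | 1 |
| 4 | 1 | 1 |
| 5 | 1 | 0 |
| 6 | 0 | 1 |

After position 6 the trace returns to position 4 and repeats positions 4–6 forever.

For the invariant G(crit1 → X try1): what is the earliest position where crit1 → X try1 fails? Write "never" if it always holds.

crit1 → X try1 holds at every position 0..6, and those are all the positions the trace ever visits, so the invariant G(crit1 → X try1) is never violated.

never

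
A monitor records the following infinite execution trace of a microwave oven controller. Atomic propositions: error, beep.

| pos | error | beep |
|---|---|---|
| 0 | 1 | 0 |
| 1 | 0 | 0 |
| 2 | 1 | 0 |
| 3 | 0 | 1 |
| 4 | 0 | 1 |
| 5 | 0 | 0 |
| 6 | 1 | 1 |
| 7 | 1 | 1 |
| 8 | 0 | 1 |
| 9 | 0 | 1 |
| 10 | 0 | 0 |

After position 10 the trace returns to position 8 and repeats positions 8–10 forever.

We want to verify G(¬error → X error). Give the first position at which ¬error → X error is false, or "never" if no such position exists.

Check ¬error → X error at each position in order: 0 ✓, 1 ✓, 2 ✓.
At position 3 the labels are {beep} and the next position 4 has {beep}, so ¬error → X error is false there. This is the first violation.

3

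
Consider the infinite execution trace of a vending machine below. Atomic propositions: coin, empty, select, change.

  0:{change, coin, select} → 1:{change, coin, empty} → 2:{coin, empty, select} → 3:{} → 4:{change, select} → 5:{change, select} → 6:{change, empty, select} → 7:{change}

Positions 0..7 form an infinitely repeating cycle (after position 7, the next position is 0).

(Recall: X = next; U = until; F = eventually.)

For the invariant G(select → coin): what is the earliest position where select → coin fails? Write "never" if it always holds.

4

Check select → coin at each position in order: 0 ✓, 1 ✓, 2 ✓, 3 ✓.
At position 4 the labels are {change, select}, so select → coin is false there. This is the first violation.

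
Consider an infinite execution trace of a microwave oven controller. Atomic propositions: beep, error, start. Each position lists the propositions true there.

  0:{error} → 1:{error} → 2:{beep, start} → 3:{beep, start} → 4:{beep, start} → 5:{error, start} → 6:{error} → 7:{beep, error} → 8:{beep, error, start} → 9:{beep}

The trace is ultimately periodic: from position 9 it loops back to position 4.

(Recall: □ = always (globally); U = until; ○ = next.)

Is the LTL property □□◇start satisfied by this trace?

□◇start holds at every position 0..9, and those are all positions ever visited, so □□◇start holds.

Satisfied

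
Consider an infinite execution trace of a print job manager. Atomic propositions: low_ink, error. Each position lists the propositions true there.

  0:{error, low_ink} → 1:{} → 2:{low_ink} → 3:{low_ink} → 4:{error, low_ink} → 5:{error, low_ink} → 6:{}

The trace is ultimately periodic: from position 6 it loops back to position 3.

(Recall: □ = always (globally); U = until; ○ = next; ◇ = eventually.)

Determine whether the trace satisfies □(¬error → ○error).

¬error → ○error must hold at every position from 0 onward. It fails at position 1, so □(¬error → ○error) is false.
Positions where ¬error holds: 1, 2, 3, 6.
Check ○error at each: 1→fails, 2→fails, 3→ok, 6→fails.

Does not hold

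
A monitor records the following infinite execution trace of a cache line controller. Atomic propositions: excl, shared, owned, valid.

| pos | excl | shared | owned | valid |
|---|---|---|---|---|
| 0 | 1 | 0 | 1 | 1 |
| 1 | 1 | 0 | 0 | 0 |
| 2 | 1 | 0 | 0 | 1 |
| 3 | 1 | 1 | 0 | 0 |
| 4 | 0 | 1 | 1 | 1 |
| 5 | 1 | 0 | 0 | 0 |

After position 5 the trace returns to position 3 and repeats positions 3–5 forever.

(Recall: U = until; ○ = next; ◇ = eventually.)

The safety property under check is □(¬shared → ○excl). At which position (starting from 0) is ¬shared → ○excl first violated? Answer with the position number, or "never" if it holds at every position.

¬shared → ○excl holds at every position 0..5, and those are all the positions the trace ever visits, so the invariant □(¬shared → ○excl) is never violated.

never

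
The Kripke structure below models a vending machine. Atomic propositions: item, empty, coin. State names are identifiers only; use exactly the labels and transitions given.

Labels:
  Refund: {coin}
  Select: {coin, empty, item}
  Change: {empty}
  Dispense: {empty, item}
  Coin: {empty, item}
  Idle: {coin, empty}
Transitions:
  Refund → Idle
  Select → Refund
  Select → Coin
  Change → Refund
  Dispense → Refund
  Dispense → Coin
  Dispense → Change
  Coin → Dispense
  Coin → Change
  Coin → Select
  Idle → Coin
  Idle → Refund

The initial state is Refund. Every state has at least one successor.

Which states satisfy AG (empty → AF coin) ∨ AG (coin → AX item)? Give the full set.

none

States satisfying empty → AF coin: {Refund, Select, Change, Idle}.
States satisfying AG (empty → AF coin): ∅.
States satisfying coin → AX item: {Change, Dispense, Coin}.
States satisfying AG (coin → AX item): ∅.
States satisfying AG (empty → AF coin) ∨ AG (coin → AX item): ∅.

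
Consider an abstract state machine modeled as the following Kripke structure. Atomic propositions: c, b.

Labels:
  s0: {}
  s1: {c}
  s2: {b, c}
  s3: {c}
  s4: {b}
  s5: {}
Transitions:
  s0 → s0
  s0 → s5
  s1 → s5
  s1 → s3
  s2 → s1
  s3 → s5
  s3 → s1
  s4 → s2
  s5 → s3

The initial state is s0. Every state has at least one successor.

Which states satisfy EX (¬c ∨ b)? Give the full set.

States satisfying ¬c ∨ b: {s0, s2, s4, s5}.
States satisfying EX (¬c ∨ b): {s0, s1, s3, s4}.

{s0, s1, s3, s4}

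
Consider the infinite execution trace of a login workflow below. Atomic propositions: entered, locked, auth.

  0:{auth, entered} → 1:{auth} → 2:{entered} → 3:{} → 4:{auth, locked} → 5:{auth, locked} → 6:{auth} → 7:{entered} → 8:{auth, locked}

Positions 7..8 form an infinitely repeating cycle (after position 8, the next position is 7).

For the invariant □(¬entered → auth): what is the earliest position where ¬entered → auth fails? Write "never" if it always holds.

Check ¬entered → auth at each position in order: 0 ✓, 1 ✓, 2 ✓.
At position 3 the labels are {}, so ¬entered → auth is false there. This is the first violation.

3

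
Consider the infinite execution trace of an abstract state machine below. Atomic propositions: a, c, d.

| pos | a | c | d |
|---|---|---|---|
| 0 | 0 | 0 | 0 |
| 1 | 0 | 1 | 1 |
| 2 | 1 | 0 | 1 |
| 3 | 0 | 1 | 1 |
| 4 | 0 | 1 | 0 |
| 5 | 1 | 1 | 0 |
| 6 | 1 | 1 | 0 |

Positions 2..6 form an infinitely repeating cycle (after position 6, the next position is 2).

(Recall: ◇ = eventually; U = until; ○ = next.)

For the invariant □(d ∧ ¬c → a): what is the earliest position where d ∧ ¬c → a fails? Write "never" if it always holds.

d ∧ ¬c → a holds at every position 0..6, and those are all the positions the trace ever visits, so the invariant □(d ∧ ¬c → a) is never violated.

never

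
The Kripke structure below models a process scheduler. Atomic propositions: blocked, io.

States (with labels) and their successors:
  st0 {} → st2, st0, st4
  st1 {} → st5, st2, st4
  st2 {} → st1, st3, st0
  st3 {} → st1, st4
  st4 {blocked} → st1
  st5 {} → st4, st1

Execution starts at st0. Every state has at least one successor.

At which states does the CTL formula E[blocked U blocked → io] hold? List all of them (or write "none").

{st0, st1, st2, st3, st4, st5}

States satisfying blocked: {st4}.
States satisfying blocked → io: {st0, st1, st2, st3, st5}.
States satisfying E[blocked U blocked → io]: {st0, st1, st2, st3, st4, st5}.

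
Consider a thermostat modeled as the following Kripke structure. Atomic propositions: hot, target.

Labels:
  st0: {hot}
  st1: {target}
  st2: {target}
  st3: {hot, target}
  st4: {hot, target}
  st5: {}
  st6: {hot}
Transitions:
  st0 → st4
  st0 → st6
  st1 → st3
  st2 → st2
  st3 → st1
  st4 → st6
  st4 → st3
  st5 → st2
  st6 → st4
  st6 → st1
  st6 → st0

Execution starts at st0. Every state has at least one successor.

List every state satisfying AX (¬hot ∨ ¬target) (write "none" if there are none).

States satisfying ¬hot ∨ ¬target: {st0, st1, st2, st5, st6}.
States satisfying AX (¬hot ∨ ¬target): {st2, st3, st5}.

{st2, st3, st5}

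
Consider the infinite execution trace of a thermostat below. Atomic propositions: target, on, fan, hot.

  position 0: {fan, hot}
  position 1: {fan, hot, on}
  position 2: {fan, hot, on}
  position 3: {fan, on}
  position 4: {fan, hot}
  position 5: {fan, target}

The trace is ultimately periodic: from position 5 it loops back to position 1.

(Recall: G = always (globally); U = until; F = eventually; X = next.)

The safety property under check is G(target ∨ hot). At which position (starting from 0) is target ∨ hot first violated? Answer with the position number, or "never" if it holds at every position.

3

Check target ∨ hot at each position in order: 0 ✓, 1 ✓, 2 ✓.
At position 3 the labels are {fan, on}, so target ∨ hot is false there. This is the first violation.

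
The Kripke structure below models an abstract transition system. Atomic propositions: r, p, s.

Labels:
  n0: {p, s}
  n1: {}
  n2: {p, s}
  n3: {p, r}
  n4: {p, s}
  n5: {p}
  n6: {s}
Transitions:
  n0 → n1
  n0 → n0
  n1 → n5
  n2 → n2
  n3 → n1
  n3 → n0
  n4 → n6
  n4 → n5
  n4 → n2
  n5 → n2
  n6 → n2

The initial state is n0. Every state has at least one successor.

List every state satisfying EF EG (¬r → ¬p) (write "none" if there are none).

States satisfying EG (¬r → ¬p): ∅.
States satisfying EF EG (¬r → ¬p): ∅.

none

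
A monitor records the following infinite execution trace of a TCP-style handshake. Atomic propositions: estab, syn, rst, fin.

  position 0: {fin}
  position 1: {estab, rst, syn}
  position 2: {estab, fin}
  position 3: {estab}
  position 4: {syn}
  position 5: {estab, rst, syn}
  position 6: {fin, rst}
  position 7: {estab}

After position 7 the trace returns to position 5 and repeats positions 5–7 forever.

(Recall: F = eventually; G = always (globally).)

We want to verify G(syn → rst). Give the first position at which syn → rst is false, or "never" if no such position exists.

4

Check syn → rst at each position in order: 0 ✓, 1 ✓, 2 ✓, 3 ✓.
At position 4 the labels are {syn}, so syn → rst is false there. This is the first violation.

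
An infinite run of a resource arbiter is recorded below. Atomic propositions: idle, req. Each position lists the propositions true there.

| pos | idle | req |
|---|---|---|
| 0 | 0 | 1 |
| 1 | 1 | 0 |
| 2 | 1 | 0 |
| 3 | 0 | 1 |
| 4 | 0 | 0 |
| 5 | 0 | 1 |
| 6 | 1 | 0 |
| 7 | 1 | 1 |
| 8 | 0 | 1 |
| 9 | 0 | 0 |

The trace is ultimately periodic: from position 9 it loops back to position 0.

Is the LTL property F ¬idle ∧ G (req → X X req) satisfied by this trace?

Violated

¬idle holds at position 0, which is reachable from 0, so F ¬idle holds.
req → X X req must hold at every position from 0 onward. It fails at position 0, so G (req → X X req) is false.
Positions where req holds: 0, 3, 5, 7, 8.
Check X X req at each: 0→fails, 3→ok, 5→ok, 7→fails, 8→ok.
At position 0: F ¬idle is true; G (req → X X req) is false; so F ¬idle ∧ G (req → X X req) is false.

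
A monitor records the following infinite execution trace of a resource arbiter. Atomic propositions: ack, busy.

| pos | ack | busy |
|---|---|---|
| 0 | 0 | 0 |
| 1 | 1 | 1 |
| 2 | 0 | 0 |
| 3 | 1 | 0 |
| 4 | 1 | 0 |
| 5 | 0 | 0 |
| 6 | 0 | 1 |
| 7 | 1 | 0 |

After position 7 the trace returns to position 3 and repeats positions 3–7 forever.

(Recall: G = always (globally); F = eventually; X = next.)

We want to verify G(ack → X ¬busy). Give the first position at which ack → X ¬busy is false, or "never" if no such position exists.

never

ack → X ¬busy holds at every position 0..7, and those are all the positions the trace ever visits, so the invariant G(ack → X ¬busy) is never violated.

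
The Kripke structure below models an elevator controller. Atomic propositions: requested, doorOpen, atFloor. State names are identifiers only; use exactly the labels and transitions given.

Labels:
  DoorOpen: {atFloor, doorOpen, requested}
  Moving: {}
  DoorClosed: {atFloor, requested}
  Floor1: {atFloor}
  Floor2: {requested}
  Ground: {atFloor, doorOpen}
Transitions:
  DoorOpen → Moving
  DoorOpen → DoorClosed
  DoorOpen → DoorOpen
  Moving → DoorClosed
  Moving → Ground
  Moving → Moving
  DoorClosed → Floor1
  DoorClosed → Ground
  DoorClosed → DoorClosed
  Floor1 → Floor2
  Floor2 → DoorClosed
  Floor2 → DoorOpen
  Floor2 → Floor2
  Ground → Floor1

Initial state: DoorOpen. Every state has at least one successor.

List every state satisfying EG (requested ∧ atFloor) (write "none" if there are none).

{DoorOpen, DoorClosed}

States satisfying requested ∧ atFloor: {DoorOpen, DoorClosed}.
States satisfying EG (requested ∧ atFloor): {DoorOpen, DoorClosed}.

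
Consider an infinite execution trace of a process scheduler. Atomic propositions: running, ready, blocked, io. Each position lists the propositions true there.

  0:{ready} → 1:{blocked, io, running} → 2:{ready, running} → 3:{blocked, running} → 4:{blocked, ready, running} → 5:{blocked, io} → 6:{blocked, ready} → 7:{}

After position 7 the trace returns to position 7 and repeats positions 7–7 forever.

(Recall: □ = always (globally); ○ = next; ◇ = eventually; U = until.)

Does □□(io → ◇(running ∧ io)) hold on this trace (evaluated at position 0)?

□(io → ◇(running ∧ io)) must hold at every position from 0 onward. It fails at position 0, so □□(io → ◇(running ∧ io)) is false.

No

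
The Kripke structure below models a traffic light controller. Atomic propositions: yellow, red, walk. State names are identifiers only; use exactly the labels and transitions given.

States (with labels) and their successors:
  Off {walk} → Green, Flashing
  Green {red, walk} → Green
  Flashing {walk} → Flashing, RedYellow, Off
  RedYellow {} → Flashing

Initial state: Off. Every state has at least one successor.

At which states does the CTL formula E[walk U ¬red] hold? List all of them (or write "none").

{Off, Flashing, RedYellow}

States satisfying walk: {Off, Green, Flashing}.
States satisfying ¬red: {Off, Flashing, RedYellow}.
States satisfying E[walk U ¬red]: {Off, Flashing, RedYellow}.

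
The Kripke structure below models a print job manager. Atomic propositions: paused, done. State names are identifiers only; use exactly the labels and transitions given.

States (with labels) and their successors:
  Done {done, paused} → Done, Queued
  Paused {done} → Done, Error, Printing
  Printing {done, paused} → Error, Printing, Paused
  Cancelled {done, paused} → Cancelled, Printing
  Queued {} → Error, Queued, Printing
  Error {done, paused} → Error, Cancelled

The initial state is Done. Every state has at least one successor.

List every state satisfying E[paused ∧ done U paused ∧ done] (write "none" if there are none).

{Done, Printing, Cancelled, Error}

States satisfying paused ∧ done: {Done, Printing, Cancelled, Error}.
States satisfying E[paused ∧ done U paused ∧ done]: {Done, Printing, Cancelled, Error}.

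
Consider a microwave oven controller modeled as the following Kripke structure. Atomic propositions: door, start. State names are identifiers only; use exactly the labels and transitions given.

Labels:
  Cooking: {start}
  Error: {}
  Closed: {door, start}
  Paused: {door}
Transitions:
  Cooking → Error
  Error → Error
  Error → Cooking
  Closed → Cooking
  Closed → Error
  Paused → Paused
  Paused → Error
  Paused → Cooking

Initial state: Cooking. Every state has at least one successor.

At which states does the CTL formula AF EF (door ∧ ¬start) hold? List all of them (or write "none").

{Paused}

States satisfying EF (door ∧ ¬start): {Paused}.
States satisfying AF EF (door ∧ ¬start): {Paused}.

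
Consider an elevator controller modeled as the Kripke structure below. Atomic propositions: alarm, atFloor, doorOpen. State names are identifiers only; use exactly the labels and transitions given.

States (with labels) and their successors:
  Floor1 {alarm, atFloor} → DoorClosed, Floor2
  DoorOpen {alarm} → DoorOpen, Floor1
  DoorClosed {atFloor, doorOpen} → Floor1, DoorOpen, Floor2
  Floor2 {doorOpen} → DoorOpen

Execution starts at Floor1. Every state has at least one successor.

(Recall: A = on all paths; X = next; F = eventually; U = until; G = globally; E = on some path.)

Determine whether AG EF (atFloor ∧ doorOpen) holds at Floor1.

States satisfying EF (atFloor ∧ doorOpen): {Floor1, DoorOpen, DoorClosed, Floor2}.
States satisfying AG EF (atFloor ∧ doorOpen): {Floor1, DoorOpen, DoorClosed, Floor2}.
Every state reachable from Floor1 satisfies EF (atFloor ∧ doorOpen).
Floor1 ∈ Sat(AG EF (atFloor ∧ doorOpen)).

Yes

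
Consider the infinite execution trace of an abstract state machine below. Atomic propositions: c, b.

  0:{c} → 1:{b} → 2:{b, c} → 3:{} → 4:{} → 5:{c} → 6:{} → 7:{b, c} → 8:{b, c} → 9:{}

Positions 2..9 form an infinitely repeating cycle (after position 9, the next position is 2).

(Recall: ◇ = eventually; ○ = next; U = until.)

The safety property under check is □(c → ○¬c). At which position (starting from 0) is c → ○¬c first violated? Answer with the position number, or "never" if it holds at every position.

Check c → ○¬c at each position in order: 0 ✓, 1 ✓, 2 ✓, 3 ✓, 4 ✓, 5 ✓, 6 ✓.
At position 7 the labels are {b, c} and the next position 8 has {b, c}, so c → ○¬c is false there. This is the first violation.

7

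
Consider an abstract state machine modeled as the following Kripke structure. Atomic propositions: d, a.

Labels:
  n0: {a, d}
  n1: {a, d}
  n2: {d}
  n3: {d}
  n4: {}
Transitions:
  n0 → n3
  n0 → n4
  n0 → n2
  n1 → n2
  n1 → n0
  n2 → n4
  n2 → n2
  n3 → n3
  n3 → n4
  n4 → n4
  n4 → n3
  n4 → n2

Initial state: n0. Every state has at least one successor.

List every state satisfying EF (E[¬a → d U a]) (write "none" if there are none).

States satisfying E[¬a → d U a]: {n0, n1}.
States satisfying EF (E[¬a → d U a]): {n0, n1}.

{n0, n1}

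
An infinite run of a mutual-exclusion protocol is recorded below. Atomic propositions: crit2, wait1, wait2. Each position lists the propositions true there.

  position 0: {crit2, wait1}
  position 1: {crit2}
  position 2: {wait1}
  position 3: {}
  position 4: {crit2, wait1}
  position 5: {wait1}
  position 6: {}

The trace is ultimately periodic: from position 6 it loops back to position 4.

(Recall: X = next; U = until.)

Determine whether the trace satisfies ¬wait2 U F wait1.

Walking from position 0: F wait1 first holds at position 0, and ¬wait2 holds at every earlier position along the way, so ¬wait2 U F wait1 holds.

Yes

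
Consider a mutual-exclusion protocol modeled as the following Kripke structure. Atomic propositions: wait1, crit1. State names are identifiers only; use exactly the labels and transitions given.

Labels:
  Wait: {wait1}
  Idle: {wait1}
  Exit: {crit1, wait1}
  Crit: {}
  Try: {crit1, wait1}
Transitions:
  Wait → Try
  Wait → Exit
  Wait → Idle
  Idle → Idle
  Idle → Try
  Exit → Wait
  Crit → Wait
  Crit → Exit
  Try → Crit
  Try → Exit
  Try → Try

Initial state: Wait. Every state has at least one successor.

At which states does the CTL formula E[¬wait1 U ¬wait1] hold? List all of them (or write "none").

{Crit}

States satisfying ¬wait1: {Crit}.
States satisfying E[¬wait1 U ¬wait1]: {Crit}.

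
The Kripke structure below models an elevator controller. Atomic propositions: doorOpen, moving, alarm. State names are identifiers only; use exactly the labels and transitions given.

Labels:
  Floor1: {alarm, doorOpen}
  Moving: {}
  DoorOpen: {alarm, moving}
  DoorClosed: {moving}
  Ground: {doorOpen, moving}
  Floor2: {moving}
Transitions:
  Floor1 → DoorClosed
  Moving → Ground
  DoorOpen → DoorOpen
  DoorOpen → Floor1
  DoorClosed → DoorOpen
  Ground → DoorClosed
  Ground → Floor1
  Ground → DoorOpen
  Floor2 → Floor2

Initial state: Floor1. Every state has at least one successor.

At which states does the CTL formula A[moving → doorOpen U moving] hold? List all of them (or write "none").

States satisfying moving → doorOpen: {Floor1, Moving, Ground}.
States satisfying moving: {DoorOpen, DoorClosed, Ground, Floor2}.
States satisfying A[moving → doorOpen U moving]: {Floor1, Moving, DoorOpen, DoorClosed, Ground, Floor2}.

{Floor1, Moving, DoorOpen, DoorClosed, Ground, Floor2}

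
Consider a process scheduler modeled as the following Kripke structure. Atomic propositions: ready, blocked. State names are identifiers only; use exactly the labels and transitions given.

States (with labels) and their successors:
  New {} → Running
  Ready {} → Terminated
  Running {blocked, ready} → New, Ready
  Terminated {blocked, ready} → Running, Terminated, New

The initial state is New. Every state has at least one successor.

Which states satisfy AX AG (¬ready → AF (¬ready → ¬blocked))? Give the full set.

{New, Ready, Running, Terminated}

States satisfying AG (¬ready → AF (¬ready → ¬blocked)): {New, Ready, Running, Terminated}.
States satisfying AX AG (¬ready → AF (¬ready → ¬blocked)): {New, Ready, Running, Terminated}.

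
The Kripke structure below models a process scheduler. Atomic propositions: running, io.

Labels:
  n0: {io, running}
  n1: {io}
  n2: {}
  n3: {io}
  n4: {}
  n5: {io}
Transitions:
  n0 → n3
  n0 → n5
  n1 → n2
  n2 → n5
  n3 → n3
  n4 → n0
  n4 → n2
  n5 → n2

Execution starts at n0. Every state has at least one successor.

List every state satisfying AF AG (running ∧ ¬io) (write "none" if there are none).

none

States satisfying AG (running ∧ ¬io): ∅.
States satisfying AF AG (running ∧ ¬io): ∅.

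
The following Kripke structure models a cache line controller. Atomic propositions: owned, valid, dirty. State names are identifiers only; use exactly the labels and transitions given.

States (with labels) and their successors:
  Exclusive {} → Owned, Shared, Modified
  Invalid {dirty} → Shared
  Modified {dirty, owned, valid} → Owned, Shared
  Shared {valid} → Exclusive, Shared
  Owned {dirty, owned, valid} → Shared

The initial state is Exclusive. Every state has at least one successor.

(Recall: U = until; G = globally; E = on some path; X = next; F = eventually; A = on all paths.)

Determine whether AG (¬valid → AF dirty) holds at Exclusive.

States satisfying ¬valid → AF dirty: {Invalid, Modified, Shared, Owned}.
States satisfying AG (¬valid → AF dirty): ∅.
Exclusive is reachable from Exclusive and violates ¬valid → AF dirty, so AG fails at Exclusive.
Exclusive ∉ Sat(AG (¬valid → AF dirty)).

Does not hold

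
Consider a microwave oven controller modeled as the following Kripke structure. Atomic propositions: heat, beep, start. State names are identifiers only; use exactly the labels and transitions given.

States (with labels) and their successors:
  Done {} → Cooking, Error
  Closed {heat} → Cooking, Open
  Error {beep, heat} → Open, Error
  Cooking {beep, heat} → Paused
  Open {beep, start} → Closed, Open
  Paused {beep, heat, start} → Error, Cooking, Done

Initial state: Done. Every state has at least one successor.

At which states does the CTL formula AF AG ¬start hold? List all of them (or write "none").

none

States satisfying AG ¬start: ∅.
States satisfying AF AG ¬start: ∅.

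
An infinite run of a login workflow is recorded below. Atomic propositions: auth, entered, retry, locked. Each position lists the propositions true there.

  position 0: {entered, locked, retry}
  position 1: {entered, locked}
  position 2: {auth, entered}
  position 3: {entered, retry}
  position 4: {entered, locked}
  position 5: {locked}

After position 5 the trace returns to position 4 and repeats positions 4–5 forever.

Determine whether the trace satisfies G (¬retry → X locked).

¬retry → X locked must hold at every position from 0 onward. It fails at position 1, so G (¬retry → X locked) is false.
Positions where ¬retry holds: 1, 2, 4, 5.
Check X locked at each: 1→fails, 2→fails, 4→ok, 5→ok.

No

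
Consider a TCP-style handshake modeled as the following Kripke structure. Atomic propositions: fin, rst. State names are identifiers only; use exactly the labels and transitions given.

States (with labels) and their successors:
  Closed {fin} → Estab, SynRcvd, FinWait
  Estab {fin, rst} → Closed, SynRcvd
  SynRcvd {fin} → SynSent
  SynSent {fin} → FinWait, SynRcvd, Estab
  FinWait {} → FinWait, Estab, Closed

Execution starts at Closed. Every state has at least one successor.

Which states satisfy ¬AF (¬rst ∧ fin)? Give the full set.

{FinWait}

States satisfying ¬rst ∧ fin: {Closed, SynRcvd, SynSent}.
States satisfying AF (¬rst ∧ fin): {Closed, Estab, SynRcvd, SynSent}.
States satisfying ¬AF (¬rst ∧ fin): {FinWait}.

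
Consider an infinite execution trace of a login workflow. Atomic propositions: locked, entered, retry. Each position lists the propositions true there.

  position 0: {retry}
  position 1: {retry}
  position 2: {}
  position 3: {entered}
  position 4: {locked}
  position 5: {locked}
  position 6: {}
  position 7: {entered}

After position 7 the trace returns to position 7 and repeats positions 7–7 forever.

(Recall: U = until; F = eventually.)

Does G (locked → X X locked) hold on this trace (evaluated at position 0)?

locked → X X locked must hold at every position from 0 onward. It fails at position 4, so G (locked → X X locked) is false.
Positions where locked holds: 4, 5.
Check X X locked at each: 4→fails, 5→fails.

No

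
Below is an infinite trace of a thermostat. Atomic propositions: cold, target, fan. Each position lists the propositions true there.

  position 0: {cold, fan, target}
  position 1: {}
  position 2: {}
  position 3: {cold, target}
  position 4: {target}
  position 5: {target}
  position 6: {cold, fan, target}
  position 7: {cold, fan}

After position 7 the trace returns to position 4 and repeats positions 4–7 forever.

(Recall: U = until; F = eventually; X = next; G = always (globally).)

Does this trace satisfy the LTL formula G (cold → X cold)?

cold → X cold must hold at every position from 0 onward. It fails at position 0, so G (cold → X cold) is false.
Positions where cold holds: 0, 3, 6, 7.
Check X cold at each: 0→fails, 3→fails, 6→ok, 7→fails.

Does not hold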